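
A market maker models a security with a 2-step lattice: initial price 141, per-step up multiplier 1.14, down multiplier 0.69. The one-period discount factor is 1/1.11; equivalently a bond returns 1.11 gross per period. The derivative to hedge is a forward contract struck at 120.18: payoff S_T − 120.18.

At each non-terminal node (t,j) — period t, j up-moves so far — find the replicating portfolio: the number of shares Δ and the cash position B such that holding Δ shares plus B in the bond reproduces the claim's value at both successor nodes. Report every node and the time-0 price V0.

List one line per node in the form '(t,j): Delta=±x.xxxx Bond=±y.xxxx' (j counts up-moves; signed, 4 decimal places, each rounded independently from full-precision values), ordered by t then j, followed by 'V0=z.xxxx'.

(0,0): Delta=1.0000 Bond=-97.5408
(1,0): Delta=1.0000 Bond=-108.2703
(1,1): Delta=1.0000 Bond=-108.2703
V0=43.4592

Risk-neutral probability p* = (R−d)/(u−d) = (1.11−0.69)/(1.14−0.69) = 0.9333.
Payoff layer (t=2): V(2,0)=-53.0499, V(2,1)=-9.2694, V(2,2)=63.0636
(1,0): S=97.2900. Δ = (V_up−V_dn)/(S_up−S_dn) = (-9.2694−-53.0499)/(110.9106−67.1301) = 1.0000. V = [p*·-9.2694 + (1−p*)·-53.0499]/1.11 = -10.9803. B = V − Δ·S = -108.2703.
(1,1): S=160.7400. Δ = (V_up−V_dn)/(S_up−S_dn) = (63.0636−-9.2694)/(183.2436−110.9106) = 1.0000. V = [p*·63.0636 + (1−p*)·-9.2694]/1.11 = 52.4697. B = V − Δ·S = -108.2703.
(0,0): S=141.0000. Δ = (V_up−V_dn)/(S_up−S_dn) = (52.4697−-10.9803)/(160.7400−97.2900) = 1.0000. V = [p*·52.4697 + (1−p*)·-10.9803]/1.11 = 43.4592. B = V − Δ·S = -97.5408.
Root portfolio cost Δ·141+B reproduces V0=43.4592.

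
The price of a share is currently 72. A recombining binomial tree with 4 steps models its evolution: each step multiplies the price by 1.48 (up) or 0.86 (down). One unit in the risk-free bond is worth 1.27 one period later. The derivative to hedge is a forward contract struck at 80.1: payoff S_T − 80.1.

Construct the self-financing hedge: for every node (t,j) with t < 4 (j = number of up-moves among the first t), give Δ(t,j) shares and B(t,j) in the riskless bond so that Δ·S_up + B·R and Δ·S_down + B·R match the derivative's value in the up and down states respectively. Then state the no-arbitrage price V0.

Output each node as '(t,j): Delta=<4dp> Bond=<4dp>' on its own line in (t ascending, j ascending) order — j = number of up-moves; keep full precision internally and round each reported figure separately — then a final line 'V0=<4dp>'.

(0,0): Delta=1.0000 Bond=-30.7906
(1,0): Delta=1.0000 Bond=-39.1040
(1,1): Delta=1.0000 Bond=-39.1040
(2,0): Delta=1.0000 Bond=-49.6621
(2,1): Delta=1.0000 Bond=-49.6621
(2,2): Delta=1.0000 Bond=-49.6621
(3,0): Delta=1.0000 Bond=-63.0709
(3,1): Delta=1.0000 Bond=-63.0709
(3,2): Delta=1.0000 Bond=-63.0709
(3,3): Delta=1.0000 Bond=-63.0709
V0=41.2094

No-arbitrage ⇒ martingale measure with p* = (R−d)/(u−d) = 0.6613.
Payoff layer (t=4): V(4,0)=-40.7154, V(4,1)=-12.3219, V(4,2)=36.5414, V(4,3)=120.6318, V(4,4)=265.3454
  t=3,j=0: stock 45.7960 → up 67.7781 (V=-12.3219), down 39.3846 (V=-40.7154). Price -17.2748; hedge Δ=1.0000, bond B=-63.0709.
  t=3,j=1: stock 78.8118 → up 116.6414 (V=36.5414), down 67.7781 (V=-12.3219). Price 15.7409; hedge Δ=1.0000, bond B=-63.0709.
  t=3,j=2: stock 135.6296 → up 200.7318 (V=120.6318), down 116.6414 (V=36.5414). Price 72.5587; hedge Δ=1.0000, bond B=-63.0709.
  t=3,j=3: stock 233.4090 → up 345.4454 (V=265.3454), down 200.7318 (V=120.6318). Price 170.3382; hedge Δ=1.0000, bond B=-63.0709.
  t=2,j=0: stock 53.2512 → up 78.8118 (V=15.7409), down 45.7960 (V=-17.2748). Price 3.5891; hedge Δ=1.0000, bond B=-49.6621.
  t=2,j=1: stock 91.6416 → up 135.6296 (V=72.5587), down 78.8118 (V=15.7409). Price 41.9795; hedge Δ=1.0000, bond B=-49.6621.
  t=2,j=2: stock 157.7088 → up 233.4090 (V=170.3382), down 135.6296 (V=72.5587). Price 108.0467; hedge Δ=1.0000, bond B=-49.6621.
  t=1,j=0: stock 61.9200 → up 91.6416 (V=41.9795), down 53.2512 (V=3.5891). Price 22.8160; hedge Δ=1.0000, bond B=-39.1040.
  t=1,j=1: stock 106.5600 → up 157.7088 (V=108.0467), down 91.6416 (V=41.9795). Price 67.4560; hedge Δ=1.0000, bond B=-39.1040.
  t=0,j=0: stock 72.0000 → up 106.5600 (V=67.4560), down 61.9200 (V=22.8160). Price 41.2094; hedge Δ=1.0000, bond B=-30.7906.
Root portfolio cost Δ·72+B reproduces V0=41.2094.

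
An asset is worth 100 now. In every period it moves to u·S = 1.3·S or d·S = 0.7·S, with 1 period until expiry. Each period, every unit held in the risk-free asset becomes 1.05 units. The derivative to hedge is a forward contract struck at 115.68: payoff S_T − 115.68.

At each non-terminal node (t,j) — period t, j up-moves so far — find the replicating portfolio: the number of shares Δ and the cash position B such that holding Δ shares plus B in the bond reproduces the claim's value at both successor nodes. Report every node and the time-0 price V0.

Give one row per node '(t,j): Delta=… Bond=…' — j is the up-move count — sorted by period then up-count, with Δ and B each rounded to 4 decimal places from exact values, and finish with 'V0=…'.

(0,0): Delta=1.0000 Bond=-110.1714
V0=-10.1714

Since d<R<u, set p* = (R−d)/(u−d) = 0.5833; price each node as the discounted p*-expectation of its children.
Terminal values V(1,·): V(1,0)=-45.6800, V(1,1)=14.3200
Node (0,0) S=100.0000: V=(p*·14.3200+(1−p*)·-45.6800)/1.05=-10.1714; Δ=(14.3200−-45.6800)/(130.0000−70.0000)=1.0000; B=V−Δ·S=-110.1714
The time-0 hedge costs -10.1714, which is the no-arbitrage price.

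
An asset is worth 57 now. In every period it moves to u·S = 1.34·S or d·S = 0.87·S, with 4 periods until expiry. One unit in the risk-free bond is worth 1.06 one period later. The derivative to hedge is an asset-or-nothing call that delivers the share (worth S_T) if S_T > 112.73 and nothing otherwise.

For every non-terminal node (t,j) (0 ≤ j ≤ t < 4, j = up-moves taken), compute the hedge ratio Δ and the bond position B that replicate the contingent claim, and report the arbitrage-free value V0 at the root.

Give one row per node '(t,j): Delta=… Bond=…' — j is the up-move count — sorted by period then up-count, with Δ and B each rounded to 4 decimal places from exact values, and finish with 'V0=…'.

(0,0): Delta=1.2257 Bond=-51.0975
(1,0): Delta=0.7446 Bond=-30.3057
(1,1): Delta=1.6860 Bond=-89.3220
(2,0): Delta=0.0000 Bond=0.0000
(2,1): Delta=1.4570 Bond=-79.4646
(2,2): Delta=1.9051 Bond=-117.1058
(3,0): Delta=0.0000 Bond=0.0000
(3,1): Delta=0.0000 Bond=0.0000
(3,2): Delta=2.8511 Bond=-208.3646
(3,3): Delta=1.0000 Bond=0.0000
V0=18.7667

The replicating-portfolio and risk-neutral prices coincide; use p* = (1.06−0.87)/(1.34−0.87) = 0.4043 for the latter.
Payoff layer (t=4): V(4,0)=0.0000, V(4,1)=0.0000, V(4,2)=0.0000, V(4,3)=119.3187, V(4,4)=183.7782
Node (3,0) S=37.5347: V=(p*·0.0000+(1−p*)·0.0000)/1.06=0.0000; Δ=(0.0000−0.0000)/(50.2965−32.6552)=0.0000; B=V−Δ·S=0.0000
Node (3,1) S=57.8120: V=(p*·0.0000+(1−p*)·0.0000)/1.06=0.0000; Δ=(0.0000−0.0000)/(77.4681−50.2965)=0.0000; B=V−Δ·S=0.0000
Node (3,2) S=89.0438: V=(p*·119.3187+(1−p*)·0.0000)/1.06=45.5049; Δ=(119.3187−0.0000)/(119.3187−77.4681)=2.8511; B=V−Δ·S=-208.3646
Node (3,3) S=137.1479: V=(p*·183.7782+(1−p*)·119.3187)/1.06=137.1479; Δ=(183.7782−119.3187)/(183.7782−119.3187)=1.0000; B=V−Δ·S=0.0000
Node (2,0) S=43.1433: V=(p*·0.0000+(1−p*)·0.0000)/1.06=0.0000; Δ=(0.0000−0.0000)/(57.8120−37.5347)=0.0000; B=V−Δ·S=0.0000
Node (2,1) S=66.4506: V=(p*·45.5049+(1−p*)·0.0000)/1.06=17.3543; Δ=(45.5049−0.0000)/(89.0438−57.8120)=1.4570; B=V−Δ·S=-79.4646
Node (2,2) S=102.3492: V=(p*·137.1479+(1−p*)·45.5049)/1.06=77.8793; Δ=(137.1479−45.5049)/(137.1479−89.0438)=1.9051; B=V−Δ·S=-117.1058
Node (1,0) S=49.5900: V=(p*·17.3543+(1−p*)·0.0000)/1.06=6.6185; Δ=(17.3543−0.0000)/(66.4506−43.1433)=0.7446; B=V−Δ·S=-30.3057
Node (1,1) S=76.3800: V=(p*·77.8793+(1−p*)·17.3543)/1.06=39.4546; Δ=(77.8793−17.3543)/(102.3492−66.4506)=1.6860; B=V−Δ·S=-89.3220
Node (0,0) S=57.0000: V=(p*·39.4546+(1−p*)·6.6185)/1.06=18.7667; Δ=(39.4546−6.6185)/(76.3800−49.5900)=1.2257; B=V−Δ·S=-51.0975
The time-0 hedge costs 18.7667, which is the no-arbitrage price.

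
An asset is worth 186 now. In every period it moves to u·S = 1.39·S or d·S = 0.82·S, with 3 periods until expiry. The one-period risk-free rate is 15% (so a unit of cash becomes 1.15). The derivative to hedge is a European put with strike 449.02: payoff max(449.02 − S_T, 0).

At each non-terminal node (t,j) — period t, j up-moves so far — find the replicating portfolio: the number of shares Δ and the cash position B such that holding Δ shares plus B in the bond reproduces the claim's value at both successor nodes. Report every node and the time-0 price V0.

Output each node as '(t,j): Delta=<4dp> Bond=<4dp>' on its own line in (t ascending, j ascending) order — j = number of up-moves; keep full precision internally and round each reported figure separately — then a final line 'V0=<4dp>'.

No-arbitrage ⇒ martingale measure with p* = (R−d)/(u−d) = 0.5789.
Terminal payoffs: V(3,0)=346.4656, V(3,1)=275.1777, V(3,2)=154.3361, V(3,3)=0.0000
Node (2,0) S=125.0664: V=(p*·275.1777+(1−p*)·346.4656)/1.15=265.3858; Δ=(275.1777−346.4656)/(173.8423−102.5544)=-1.0000; B=V−Δ·S=390.4522
Node (2,1) S=212.0028: V=(p*·154.3361+(1−p*)·275.1777)/1.15=178.4494; Δ=(154.3361−275.1777)/(294.6839−173.8423)=-1.0000; B=V−Δ·S=390.4522
Node (2,2) S=359.3706: V=(p*·0.0000+(1−p*)·154.3361)/1.15=56.5075; Δ=(0.0000−154.3361)/(499.5251−294.6839)=-0.7534; B=V−Δ·S=327.2726
Node (1,0) S=152.5200: V=(p*·178.4494+(1−p*)·265.3858)/1.15=187.0036; Δ=(178.4494−265.3858)/(212.0028−125.0664)=-1.0000; B=V−Δ·S=339.5236
Node (1,1) S=258.5400: V=(p*·56.5075+(1−p*)·178.4494)/1.15=93.7839; Δ=(56.5075−178.4494)/(359.3706−212.0028)=-0.8275; B=V−Δ·S=307.7170
Node (0,0) S=186.0000: V=(p*·93.7839+(1−p*)·187.0036)/1.15=115.6820; Δ=(93.7839−187.0036)/(258.5400−152.5200)=-0.8793; B=V−Δ·S=279.2254
Root portfolio cost Δ·186+B reproduces V0=115.6820.

(0,0): Delta=-0.8793 Bond=279.2254
(1,0): Delta=-1.0000 Bond=339.5236
(1,1): Delta=-0.8275 Bond=307.7170
(2,0): Delta=-1.0000 Bond=390.4522
(2,1): Delta=-1.0000 Bond=390.4522
(2,2): Delta=-0.7534 Bond=327.2726
V0=115.6820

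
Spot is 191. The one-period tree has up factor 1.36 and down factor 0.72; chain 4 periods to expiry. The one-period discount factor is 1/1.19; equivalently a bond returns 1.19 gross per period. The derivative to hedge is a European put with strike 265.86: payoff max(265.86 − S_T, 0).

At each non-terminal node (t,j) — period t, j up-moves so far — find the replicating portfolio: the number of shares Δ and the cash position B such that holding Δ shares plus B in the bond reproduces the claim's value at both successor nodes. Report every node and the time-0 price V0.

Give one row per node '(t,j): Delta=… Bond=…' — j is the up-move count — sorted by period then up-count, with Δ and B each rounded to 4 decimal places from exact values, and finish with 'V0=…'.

(0,0): Delta=-0.2418 Bond=60.7654
(1,0): Delta=-0.6535 Bond=128.9390
(1,1): Delta=-0.1629 Bond=51.8283
(2,0): Delta=-1.0000 Bond=187.7410
(2,1): Delta=-0.5872 Bond=141.0297
(2,2): Delta=-0.0817 Bond=32.9731
(3,0): Delta=-1.0000 Bond=223.4118
(3,1): Delta=-1.0000 Bond=223.4118
(3,2): Delta=-0.5082 Bond=147.7196
(3,3): Delta=0.0000 Bond=0.0000
V0=14.5877

Since d<R<u, set p* = (R−d)/(u−d) = 0.7344; price each node as the discounted p*-expectation of its children.
At expiry t=4: V(4,0)=214.5309, V(4,1)=168.9051, V(4,2)=82.7230, V(4,3)=0.0000, V(4,4)=0.0000
  t=3,j=0: stock 71.2904 → up 96.9549 (V=168.9051), down 51.3291 (V=214.5309). Price 152.1214; hedge Δ=-1.0000, bond B=223.4118.
  t=3,j=1: stock 134.6596 → up 183.1370 (V=82.7230), down 96.9549 (V=168.9051). Price 88.7522; hedge Δ=-1.0000, bond B=223.4118.
  t=3,j=2: stock 254.3570 → up 345.9255 (V=0.0000), down 183.1370 (V=82.7230). Price 18.4649; hedge Δ=-0.5082, bond B=147.7196.
  t=3,j=3: stock 480.4521 → up 653.4149 (V=0.0000), down 345.9255 (V=0.0000). Price 0.0000; hedge Δ=0.0000, bond B=0.0000.
  t=2,j=0: stock 99.0144 → up 134.6596 (V=88.7522), down 71.2904 (V=152.1214). Price 88.7266; hedge Δ=-1.0000, bond B=187.7410.
  t=2,j=1: stock 187.0272 → up 254.3570 (V=18.4649), down 134.6596 (V=88.7522). Price 31.2059; hedge Δ=-0.5872, bond B=141.0297.
  t=2,j=2: stock 353.2736 → up 480.4521 (V=0.0000), down 254.3570 (V=18.4649). Price 4.1216; hedge Δ=-0.0817, bond B=32.9731.
  t=1,j=0: stock 137.5200 → up 187.0272 (V=31.2059), down 99.0144 (V=88.7266). Price 39.0629; hedge Δ=-0.6535, bond B=128.9390.
  t=1,j=1: stock 259.7600 → up 353.2736 (V=4.1216), down 187.0272 (V=31.2059). Price 9.5092; hedge Δ=-0.1629, bond B=51.8283.
  t=0,j=0: stock 191.0000 → up 259.7600 (V=9.5092), down 137.5200 (V=39.0629). Price 14.5877; hedge Δ=-0.2418, bond B=60.7654.
The time-0 hedge costs 14.5877, which is the no-arbitrage price.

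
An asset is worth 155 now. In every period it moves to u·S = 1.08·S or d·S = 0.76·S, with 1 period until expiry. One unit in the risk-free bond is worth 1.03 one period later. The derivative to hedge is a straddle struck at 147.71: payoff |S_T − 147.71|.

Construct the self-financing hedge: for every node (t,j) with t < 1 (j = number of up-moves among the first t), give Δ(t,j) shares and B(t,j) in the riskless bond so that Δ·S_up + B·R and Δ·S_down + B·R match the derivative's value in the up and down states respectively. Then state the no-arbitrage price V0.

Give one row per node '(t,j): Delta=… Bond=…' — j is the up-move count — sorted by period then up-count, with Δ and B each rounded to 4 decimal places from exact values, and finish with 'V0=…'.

(0,0): Delta=-0.2060 Bond=52.6044
V0=20.6669

Since d<R<u, set p* = (R−d)/(u−d) = 0.8437; price each node as the discounted p*-expectation of its children.
Terminal values V(1,·): V(1,0)=29.9100, V(1,1)=19.6900
(0,0): S=155.0000. Δ = (V_up−V_dn)/(S_up−S_dn) = (19.6900−29.9100)/(167.4000−117.8000) = -0.2060. V = [p*·19.6900 + (1−p*)·29.9100]/1.03 = 20.6669. B = V − Δ·S = 52.6044.
Self-financing check: at every node Δ·S+B equals the discounted successor values.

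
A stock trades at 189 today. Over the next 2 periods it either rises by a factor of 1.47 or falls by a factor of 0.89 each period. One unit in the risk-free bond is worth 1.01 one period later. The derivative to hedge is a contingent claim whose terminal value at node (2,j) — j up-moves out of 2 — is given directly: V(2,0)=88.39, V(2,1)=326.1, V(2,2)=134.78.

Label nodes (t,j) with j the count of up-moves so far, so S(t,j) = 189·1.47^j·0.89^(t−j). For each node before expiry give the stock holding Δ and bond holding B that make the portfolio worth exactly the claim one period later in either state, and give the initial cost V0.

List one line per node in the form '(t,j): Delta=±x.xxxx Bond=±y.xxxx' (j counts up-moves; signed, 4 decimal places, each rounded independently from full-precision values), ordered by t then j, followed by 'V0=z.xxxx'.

Under the risk-neutral measure, an up-move has probability p* = (R−d)/(u−d) = 0.2069 and values discount at R = 1.01.
Terminal values V(2,·): V(2,0)=88.3900, V(2,1)=326.1000, V(2,2)=134.7800
  t=1,j=0: stock 168.2100 → up 247.2687 (V=326.1000), down 149.7069 (V=88.3900). Price 136.2093; hedge Δ=2.4365, bond B=-273.6355.
  t=1,j=1: stock 277.8300 → up 408.4101 (V=134.7800), down 247.2687 (V=326.1000). Price 283.6798; hedge Δ=-1.1873, bond B=613.5418.
  t=0,j=0: stock 189.0000 → up 277.8300 (V=283.6798), down 168.2100 (V=136.2093). Price 165.0697; hedge Δ=1.3453, bond B=-89.1897.
Each (Δ,B) replicates both successor values, so the strategy is self-financing and V0 is arbitrage-free.

(0,0): Delta=1.3453 Bond=-89.1897
(1,0): Delta=2.4365 Bond=-273.6355
(1,1): Delta=-1.1873 Bond=613.5418
V0=165.0697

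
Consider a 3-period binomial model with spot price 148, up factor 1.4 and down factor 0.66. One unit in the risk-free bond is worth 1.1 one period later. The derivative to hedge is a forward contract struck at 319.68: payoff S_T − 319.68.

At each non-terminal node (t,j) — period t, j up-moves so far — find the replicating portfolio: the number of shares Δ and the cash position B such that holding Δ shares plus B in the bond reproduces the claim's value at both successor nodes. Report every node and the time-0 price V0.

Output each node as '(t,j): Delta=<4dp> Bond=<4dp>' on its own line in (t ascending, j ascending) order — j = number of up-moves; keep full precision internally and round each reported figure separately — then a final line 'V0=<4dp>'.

Under the risk-neutral measure, an up-move has probability p* = (R−d)/(u−d) = 0.5946 and values discount at R = 1.1.
At expiry t=3: V(3,0)=-277.1306, V(3,1)=-229.4237, V(3,2)=-128.2272, V(3,3)=86.4320
  t=2,j=0: stock 64.4688 → up 90.2563 (V=-229.4237), down 42.5494 (V=-277.1306). Price -226.1494; hedge Δ=1.0000, bond B=-290.6182.
  t=2,j=1: stock 136.7520 → up 191.4528 (V=-128.2272), down 90.2563 (V=-229.4237). Price -153.8662; hedge Δ=1.0000, bond B=-290.6182.
  t=2,j=2: stock 290.0800 → up 406.1120 (V=86.4320), down 191.4528 (V=-128.2272). Price -0.5382; hedge Δ=1.0000, bond B=-290.6182.
  t=1,j=0: stock 97.6800 → up 136.7520 (V=-153.8662), down 64.4688 (V=-226.1494). Price -166.5183; hedge Δ=1.0000, bond B=-264.1983.
  t=1,j=1: stock 207.2000 → up 290.0800 (V=-0.5382), down 136.7520 (V=-153.8662). Price -56.9983; hedge Δ=1.0000, bond B=-264.1983.
  t=0,j=0: stock 148.0000 → up 207.2000 (V=-56.9983), down 97.6800 (V=-166.5183). Price -92.1803; hedge Δ=1.0000, bond B=-240.1803.
Each (Δ,B) replicates both successor values, so the strategy is self-financing and V0 is arbitrage-free.

(0,0): Delta=1.0000 Bond=-240.1803
(1,0): Delta=1.0000 Bond=-264.1983
(1,1): Delta=1.0000 Bond=-264.1983
(2,0): Delta=1.0000 Bond=-290.6182
(2,1): Delta=1.0000 Bond=-290.6182
(2,2): Delta=1.0000 Bond=-290.6182
V0=-92.1803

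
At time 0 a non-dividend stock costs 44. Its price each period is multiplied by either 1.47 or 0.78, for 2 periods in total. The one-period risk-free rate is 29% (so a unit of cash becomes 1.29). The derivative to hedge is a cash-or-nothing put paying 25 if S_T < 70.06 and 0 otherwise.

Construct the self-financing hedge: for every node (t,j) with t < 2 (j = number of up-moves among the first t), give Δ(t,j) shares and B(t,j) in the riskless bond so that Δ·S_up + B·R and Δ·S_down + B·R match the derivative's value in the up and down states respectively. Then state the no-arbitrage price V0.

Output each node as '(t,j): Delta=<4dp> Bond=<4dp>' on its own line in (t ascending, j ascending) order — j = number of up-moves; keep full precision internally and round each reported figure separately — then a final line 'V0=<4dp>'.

The replicating-portfolio and risk-neutral prices coincide; use p* = (1.29−0.78)/(1.47−0.78) = 0.7391 for the latter.
Terminal values V(2,·): V(2,0)=25.0000, V(2,1)=25.0000, V(2,2)=0.0000
(1,0): S=34.3200. Δ = (V_up−V_dn)/(S_up−S_dn) = (25.0000−25.0000)/(50.4504−26.7696) = 0.0000. V = [p*·25.0000 + (1−p*)·25.0000]/1.29 = 19.3798. B = V − Δ·S = 19.3798.
(1,1): S=64.6800. Δ = (V_up−V_dn)/(S_up−S_dn) = (0.0000−25.0000)/(95.0796−50.4504) = -0.5602. V = [p*·0.0000 + (1−p*)·25.0000]/1.29 = 5.0556. B = V − Δ·S = 41.2875.
(0,0): S=44.0000. Δ = (V_up−V_dn)/(S_up−S_dn) = (5.0556−19.3798)/(64.6800−34.3200) = -0.4718. V = [p*·5.0556 + (1−p*)·19.3798]/1.29 = 6.8158. B = V − Δ·S = 27.5755.
Each (Δ,B) replicates both successor values, so the strategy is self-financing and V0 is arbitrage-free.

(0,0): Delta=-0.4718 Bond=27.5755
(1,0): Delta=0.0000 Bond=19.3798
(1,1): Delta=-0.5602 Bond=41.2875
V0=6.8158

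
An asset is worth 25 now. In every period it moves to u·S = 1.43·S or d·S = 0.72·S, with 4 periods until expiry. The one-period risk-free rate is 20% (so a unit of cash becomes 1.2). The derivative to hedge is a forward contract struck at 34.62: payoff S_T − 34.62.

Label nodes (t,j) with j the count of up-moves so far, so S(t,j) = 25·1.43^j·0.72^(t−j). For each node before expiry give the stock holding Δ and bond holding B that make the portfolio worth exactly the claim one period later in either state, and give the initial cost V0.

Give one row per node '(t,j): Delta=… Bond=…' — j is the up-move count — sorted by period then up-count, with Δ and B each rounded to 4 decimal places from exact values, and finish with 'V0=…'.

(0,0): Delta=1.0000 Bond=-16.6956
(1,0): Delta=1.0000 Bond=-20.0347
(1,1): Delta=1.0000 Bond=-20.0347
(2,0): Delta=1.0000 Bond=-24.0417
(2,1): Delta=1.0000 Bond=-24.0417
(2,2): Delta=1.0000 Bond=-24.0417
(3,0): Delta=1.0000 Bond=-28.8500
(3,1): Delta=1.0000 Bond=-28.8500
(3,2): Delta=1.0000 Bond=-28.8500
(3,3): Delta=1.0000 Bond=-28.8500
V0=8.3044

Since d<R<u, set p* = (R−d)/(u−d) = 0.6761; price each node as the discounted p*-expectation of its children.
Payoff layer (t=4): V(4,0)=-27.9015, V(4,1)=-21.2764, V(4,2)=-8.1181, V(4,3)=18.0157, V(4,4)=69.9204
  t=3,j=0: stock 9.3312 → up 13.3436 (V=-21.2764), down 6.7185 (V=-27.9015). Price -19.5188; hedge Δ=1.0000, bond B=-28.8500.
  t=3,j=1: stock 18.5328 → up 26.5019 (V=-8.1181), down 13.3436 (V=-21.2764). Price -10.3172; hedge Δ=1.0000, bond B=-28.8500.
  t=3,j=2: stock 36.8082 → up 52.6357 (V=18.0157), down 26.5019 (V=-8.1181). Price 7.9582; hedge Δ=1.0000, bond B=-28.8500.
  t=3,j=3: stock 73.1052 → up 104.5404 (V=69.9204), down 52.6357 (V=18.0157). Price 44.2552; hedge Δ=1.0000, bond B=-28.8500.
  t=2,j=0: stock 12.9600 → up 18.5328 (V=-10.3172), down 9.3312 (V=-19.5188). Price -11.0817; hedge Δ=1.0000, bond B=-24.0417.
  t=2,j=1: stock 25.7400 → up 36.8082 (V=7.9582), down 18.5328 (V=-10.3172). Price 1.6983; hedge Δ=1.0000, bond B=-24.0417.
  t=2,j=2: stock 51.1225 → up 73.1052 (V=44.2552), down 36.8082 (V=7.9582). Price 27.0808; hedge Δ=1.0000, bond B=-24.0417.
  t=1,j=0: stock 18.0000 → up 25.7400 (V=1.6983), down 12.9600 (V=-11.0817). Price -2.0347; hedge Δ=1.0000, bond B=-20.0347.
  t=1,j=1: stock 35.7500 → up 51.1225 (V=27.0808), down 25.7400 (V=1.6983). Price 15.7153; hedge Δ=1.0000, bond B=-20.0347.
  t=0,j=0: stock 25.0000 → up 35.7500 (V=15.7153), down 18.0000 (V=-2.0347). Price 8.3044; hedge Δ=1.0000, bond B=-16.6956.
Self-financing check: at every node Δ·S+B equals the discounted successor values.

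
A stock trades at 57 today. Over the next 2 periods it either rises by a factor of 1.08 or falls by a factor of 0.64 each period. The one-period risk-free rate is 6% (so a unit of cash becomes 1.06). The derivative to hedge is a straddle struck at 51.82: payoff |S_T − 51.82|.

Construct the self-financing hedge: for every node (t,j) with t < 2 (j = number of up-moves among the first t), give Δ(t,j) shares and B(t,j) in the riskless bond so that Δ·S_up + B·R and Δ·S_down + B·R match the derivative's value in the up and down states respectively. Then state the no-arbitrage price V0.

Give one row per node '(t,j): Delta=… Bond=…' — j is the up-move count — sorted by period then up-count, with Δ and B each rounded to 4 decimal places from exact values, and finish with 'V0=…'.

The replicating-portfolio and risk-neutral prices coincide; use p* = (1.06−0.64)/(1.08−0.64) = 0.9545 for the latter.
Terminal values V(2,·): V(2,0)=28.4728, V(2,1)=12.4216, V(2,2)=14.6648
  t=1,j=0: stock 36.4800 → up 39.3984 (V=12.4216), down 23.3472 (V=28.4728). Price 12.4068; hedge Δ=-1.0000, bond B=48.8868.
  t=1,j=1: stock 61.5600 → up 66.4848 (V=14.6648), down 39.3984 (V=12.4216). Price 13.7385; hedge Δ=0.0828, bond B=8.6403.
  t=0,j=0: stock 57.0000 → up 61.5600 (V=13.7385), down 36.4800 (V=12.4068). Price 12.9038; hedge Δ=0.0531, bond B=9.8771.
Self-financing check: at every node Δ·S+B equals the discounted successor values.

(0,0): Delta=0.0531 Bond=9.8771
(1,0): Delta=-1.0000 Bond=48.8868
(1,1): Delta=0.0828 Bond=8.6403
V0=12.9038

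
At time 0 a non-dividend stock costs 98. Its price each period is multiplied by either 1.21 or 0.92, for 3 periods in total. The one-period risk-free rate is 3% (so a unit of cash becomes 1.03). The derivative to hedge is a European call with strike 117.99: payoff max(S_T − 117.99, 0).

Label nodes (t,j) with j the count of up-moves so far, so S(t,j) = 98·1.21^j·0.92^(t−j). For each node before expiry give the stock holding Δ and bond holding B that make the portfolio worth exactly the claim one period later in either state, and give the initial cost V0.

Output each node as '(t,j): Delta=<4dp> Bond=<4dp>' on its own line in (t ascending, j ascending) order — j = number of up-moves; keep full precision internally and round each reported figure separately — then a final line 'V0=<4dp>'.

Since d<R<u, set p* = (R−d)/(u−d) = 0.3793; price each node as the discounted p*-expectation of its children.
Payoff layer (t=3): V(3,0)=0.0000, V(3,1)=0.0000, V(3,2)=14.0133, V(3,3)=55.6230
Node (2,0) S=82.9472: V=(p*·0.0000+(1−p*)·0.0000)/1.03=0.0000; Δ=(0.0000−0.0000)/(100.3661−76.3114)=0.0000; B=V−Δ·S=0.0000
Node (2,1) S=109.0936: V=(p*·14.0133+(1−p*)·0.0000)/1.03=5.1606; Δ=(14.0133−0.0000)/(132.0033−100.3661)=0.4429; B=V−Δ·S=-43.1610
Node (2,2) S=143.4818: V=(p*·55.6230+(1−p*)·14.0133)/1.03=28.9284; Δ=(55.6230−14.0133)/(173.6130−132.0033)=1.0000; B=V−Δ·S=-114.5534
Node (1,0) S=90.1600: V=(p*·5.1606+(1−p*)·0.0000)/1.03=1.9004; Δ=(5.1606−0.0000)/(109.0936−82.9472)=0.1974; B=V−Δ·S=-15.8946
Node (1,1) S=118.5800: V=(p*·28.9284+(1−p*)·5.1606)/1.03=13.7631; Δ=(28.9284−5.1606)/(143.4818−109.0936)=0.6912; B=V−Δ·S=-68.1950
Node (0,0) S=98.0000: V=(p*·13.7631+(1−p*)·1.9004)/1.03=6.2136; Δ=(13.7631−1.9004)/(118.5800−90.1600)=0.4174; B=V−Δ·S=-34.6919
Each (Δ,B) replicates both successor values, so the strategy is self-financing and V0 is arbitrage-free.

(0,0): Delta=0.4174 Bond=-34.6919
(1,0): Delta=0.1974 Bond=-15.8946
(1,1): Delta=0.6912 Bond=-68.1950
(2,0): Delta=0.0000 Bond=0.0000
(2,1): Delta=0.4429 Bond=-43.1610
(2,2): Delta=1.0000 Bond=-114.5534
V0=6.2136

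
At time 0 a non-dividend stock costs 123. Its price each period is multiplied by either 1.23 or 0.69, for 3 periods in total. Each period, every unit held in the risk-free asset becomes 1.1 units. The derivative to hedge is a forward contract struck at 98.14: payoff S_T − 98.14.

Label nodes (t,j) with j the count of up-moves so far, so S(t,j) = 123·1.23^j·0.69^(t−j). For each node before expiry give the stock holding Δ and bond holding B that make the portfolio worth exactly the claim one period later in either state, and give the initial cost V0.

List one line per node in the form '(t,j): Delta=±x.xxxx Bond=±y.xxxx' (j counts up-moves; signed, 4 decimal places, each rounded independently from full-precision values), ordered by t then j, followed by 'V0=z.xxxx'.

The replicating-portfolio and risk-neutral prices coincide; use p* = (1.1−0.69)/(1.23−0.69) = 0.7593 for the latter.
Terminal payoffs: V(3,0)=-57.7334, V(3,1)=-26.1108, V(3,2)=30.2598, V(3,3)=130.7466
Node (2,0) S=58.5603: V=(p*·-26.1108+(1−p*)·-57.7334)/1.1=-30.6579; Δ=(-26.1108−-57.7334)/(72.0292−40.4066)=1.0000; B=V−Δ·S=-89.2182
Node (2,1) S=104.3901: V=(p*·30.2598+(1−p*)·-26.1108)/1.1=15.1719; Δ=(30.2598−-26.1108)/(128.3998−72.0292)=1.0000; B=V−Δ·S=-89.2182
Node (2,2) S=186.0867: V=(p*·130.7466+(1−p*)·30.2598)/1.1=96.8685; Δ=(130.7466−30.2598)/(228.8866−128.3998)=1.0000; B=V−Δ·S=-89.2182
Node (1,0) S=84.8700: V=(p*·15.1719+(1−p*)·-30.6579)/1.1=3.7626; Δ=(15.1719−-30.6579)/(104.3901−58.5603)=1.0000; B=V−Δ·S=-81.1074
Node (1,1) S=151.2900: V=(p*·96.8685+(1−p*)·15.1719)/1.1=70.1826; Δ=(96.8685−15.1719)/(186.0867−104.3901)=1.0000; B=V−Δ·S=-81.1074
Node (0,0) S=123.0000: V=(p*·70.1826+(1−p*)·3.7626)/1.1=49.2660; Δ=(70.1826−3.7626)/(151.2900−84.8700)=1.0000; B=V−Δ·S=-73.7340
Self-financing check: at every node Δ·S+B equals the discounted successor values.

(0,0): Delta=1.0000 Bond=-73.7340
(1,0): Delta=1.0000 Bond=-81.1074
(1,1): Delta=1.0000 Bond=-81.1074
(2,0): Delta=1.0000 Bond=-89.2182
(2,1): Delta=1.0000 Bond=-89.2182
(2,2): Delta=1.0000 Bond=-89.2182
V0=49.2660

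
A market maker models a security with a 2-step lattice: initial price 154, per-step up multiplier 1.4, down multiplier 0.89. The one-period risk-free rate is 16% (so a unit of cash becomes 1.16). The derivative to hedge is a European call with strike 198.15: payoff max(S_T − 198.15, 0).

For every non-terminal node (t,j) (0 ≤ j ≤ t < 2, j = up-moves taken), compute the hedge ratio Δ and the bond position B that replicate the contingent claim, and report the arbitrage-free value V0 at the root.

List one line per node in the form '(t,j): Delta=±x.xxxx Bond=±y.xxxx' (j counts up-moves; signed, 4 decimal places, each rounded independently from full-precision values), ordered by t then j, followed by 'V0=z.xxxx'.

The replicating-portfolio and risk-neutral prices coincide; use p* = (1.16−0.89)/(1.4−0.89) = 0.5294 for the latter.
Terminal values V(2,·): V(2,0)=0.0000, V(2,1)=0.0000, V(2,2)=103.6900
Node (1,0) S=137.0600: V=(p*·0.0000+(1−p*)·0.0000)/1.16=0.0000; Δ=(0.0000−0.0000)/(191.8840−121.9834)=0.0000; B=V−Δ·S=0.0000
Node (1,1) S=215.6000: V=(p*·103.6900+(1−p*)·0.0000)/1.16=47.3230; Δ=(103.6900−0.0000)/(301.8400−191.8840)=0.9430; B=V−Δ·S=-155.9907
Node (0,0) S=154.0000: V=(p*·47.3230+(1−p*)·0.0000)/1.16=21.5977; Δ=(47.3230−0.0000)/(215.6000−137.0600)=0.6025; B=V−Δ·S=-71.1925
The time-0 hedge costs 21.5977, which is the no-arbitrage price.

(0,0): Delta=0.6025 Bond=-71.1925
(1,0): Delta=0.0000 Bond=0.0000
(1,1): Delta=0.9430 Bond=-155.9907
V0=21.5977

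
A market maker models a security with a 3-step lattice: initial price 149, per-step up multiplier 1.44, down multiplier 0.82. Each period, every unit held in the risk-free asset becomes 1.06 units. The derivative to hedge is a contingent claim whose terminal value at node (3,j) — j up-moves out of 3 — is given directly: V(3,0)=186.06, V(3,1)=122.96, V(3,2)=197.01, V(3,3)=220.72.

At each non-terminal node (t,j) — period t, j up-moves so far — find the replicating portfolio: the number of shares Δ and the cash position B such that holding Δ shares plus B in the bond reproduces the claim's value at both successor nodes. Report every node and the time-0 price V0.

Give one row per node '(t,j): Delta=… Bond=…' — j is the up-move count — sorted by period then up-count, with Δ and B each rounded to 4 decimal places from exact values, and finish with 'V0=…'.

(0,0): Delta=0.1444 Bond=115.8160
(1,0): Delta=-0.1247 Bond=155.6362
(1,1): Delta=0.3870 Bond=70.7190
(2,0): Delta=-1.0158 Bond=254.2593
(2,1): Delta=0.6788 Bond=23.6065
(2,2): Delta=0.1238 Bond=156.2751
V0=137.3287

Risk-neutral probability p* = (R−d)/(u−d) = (1.06−0.82)/(1.44−0.82) = 0.3871.
Payoff layer (t=3): V(3,0)=186.0600, V(3,1)=122.9600, V(3,2)=197.0100, V(3,3)=220.7200
  t=2,j=0: stock 100.1876 → up 144.2701 (V=122.9600), down 82.1538 (V=186.0600). Price 152.4851; hedge Δ=-1.0158, bond B=254.2593.
  t=2,j=1: stock 175.9392 → up 253.3524 (V=197.0100), down 144.2701 (V=122.9600). Price 143.0420; hedge Δ=0.6788, bond B=23.6065.
  t=2,j=2: stock 308.9664 → up 444.9116 (V=220.7200), down 253.3524 (V=197.0100). Price 194.5170; hedge Δ=0.1238, bond B=156.2751.
  t=1,j=0: stock 122.1800 → up 175.9392 (V=143.0420), down 100.1876 (V=152.4851). Price 140.4054; hedge Δ=-0.1247, bond B=155.6362.
  t=1,j=1: stock 214.5600 → up 308.9664 (V=194.5170), down 175.9392 (V=143.0420). Price 153.7432; hedge Δ=0.3870, bond B=70.7190.
  t=0,j=0: stock 149.0000 → up 214.5600 (V=153.7432), down 122.1800 (V=140.4054). Price 137.3287; hedge Δ=0.1444, bond B=115.8160.
Self-financing check: at every node Δ·S+B equals the discounted successor values.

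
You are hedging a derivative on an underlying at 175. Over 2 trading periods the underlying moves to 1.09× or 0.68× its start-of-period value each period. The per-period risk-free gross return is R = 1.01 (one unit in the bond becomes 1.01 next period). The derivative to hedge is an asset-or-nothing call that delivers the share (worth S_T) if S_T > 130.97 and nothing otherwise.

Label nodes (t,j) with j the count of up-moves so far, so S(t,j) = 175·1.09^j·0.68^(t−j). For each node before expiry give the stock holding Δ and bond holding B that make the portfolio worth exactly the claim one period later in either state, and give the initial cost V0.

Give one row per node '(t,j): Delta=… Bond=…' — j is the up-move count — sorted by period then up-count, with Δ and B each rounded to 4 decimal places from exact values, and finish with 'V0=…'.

(0,0): Delta=2.3093 Bond=-272.0843
(1,0): Delta=0.0000 Bond=0.0000
(1,1): Delta=2.6585 Bond=-341.4245
V0=132.0409

Risk-neutral probability p* = (R−d)/(u−d) = (1.01−0.68)/(1.09−0.68) = 0.8049.
Terminal payoffs: V(2,0)=0.0000, V(2,1)=0.0000, V(2,2)=207.9175
Node (1,0) S=119.0000: V=(p*·0.0000+(1−p*)·0.0000)/1.01=0.0000; Δ=(0.0000−0.0000)/(129.7100−80.9200)=0.0000; B=V−Δ·S=0.0000
Node (1,1) S=190.7500: V=(p*·207.9175+(1−p*)·0.0000)/1.01=165.6913; Δ=(207.9175−0.0000)/(207.9175−129.7100)=2.6585; B=V−Δ·S=-341.4245
Node (0,0) S=175.0000: V=(p*·165.6913+(1−p*)·0.0000)/1.01=132.0409; Δ=(165.6913−0.0000)/(190.7500−119.0000)=2.3093; B=V−Δ·S=-272.0843
Each (Δ,B) replicates both successor values, so the strategy is self-financing and V0 is arbitrage-free.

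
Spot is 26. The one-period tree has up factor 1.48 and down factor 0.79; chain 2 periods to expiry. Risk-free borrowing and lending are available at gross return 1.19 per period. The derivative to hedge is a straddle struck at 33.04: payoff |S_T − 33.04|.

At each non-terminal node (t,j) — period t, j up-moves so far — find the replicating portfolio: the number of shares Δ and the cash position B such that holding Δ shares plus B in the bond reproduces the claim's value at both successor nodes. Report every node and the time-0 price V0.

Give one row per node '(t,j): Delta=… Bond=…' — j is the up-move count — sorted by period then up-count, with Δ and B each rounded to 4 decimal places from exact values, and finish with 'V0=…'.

Since d<R<u, set p* = (R−d)/(u−d) = 0.5797; price each node as the discounted p*-expectation of its children.
Terminal payoffs: V(2,0)=16.8134, V(2,1)=2.6408, V(2,2)=23.9104
Node (1,0) S=20.5400: V=(p*·2.6408+(1−p*)·16.8134)/1.19=7.2247; Δ=(2.6408−16.8134)/(30.3992−16.2266)=-1.0000; B=V−Δ·S=27.7647
Node (1,1) S=38.4800: V=(p*·23.9104+(1−p*)·2.6408)/1.19=12.5807; Δ=(23.9104−2.6408)/(56.9504−30.3992)=0.8011; B=V−Δ·S=-18.2448
Node (0,0) S=26.0000: V=(p*·12.5807+(1−p*)·7.2247)/1.19=8.6803; Δ=(12.5807−7.2247)/(38.4800−20.5400)=0.2985; B=V−Δ·S=0.9181
Root portfolio cost Δ·26+B reproduces V0=8.6803.

(0,0): Delta=0.2985 Bond=0.9181
(1,0): Delta=-1.0000 Bond=27.7647
(1,1): Delta=0.8011 Bond=-18.2448
V0=8.6803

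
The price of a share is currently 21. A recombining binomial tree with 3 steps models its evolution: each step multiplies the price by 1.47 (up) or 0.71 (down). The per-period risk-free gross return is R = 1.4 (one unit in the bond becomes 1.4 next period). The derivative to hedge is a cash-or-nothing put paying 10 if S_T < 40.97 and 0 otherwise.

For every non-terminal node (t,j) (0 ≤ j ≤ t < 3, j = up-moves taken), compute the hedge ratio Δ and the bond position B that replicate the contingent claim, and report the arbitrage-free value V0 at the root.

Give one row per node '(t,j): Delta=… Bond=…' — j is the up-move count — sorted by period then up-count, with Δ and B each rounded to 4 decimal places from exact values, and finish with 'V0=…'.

Under the risk-neutral measure, an up-move has probability p* = (R−d)/(u−d) = 0.9079 and values discount at R = 1.4.
Terminal payoffs: V(3,0)=10.0000, V(3,1)=10.0000, V(3,2)=10.0000, V(3,3)=0.0000
(2,0): S=10.5861. Δ = (V_up−V_dn)/(S_up−S_dn) = (10.0000−10.0000)/(15.5616−7.5161) = 0.0000. V = [p*·10.0000 + (1−p*)·10.0000]/1.4 = 7.1429. B = V − Δ·S = 7.1429.
(2,1): S=21.9177. Δ = (V_up−V_dn)/(S_up−S_dn) = (10.0000−10.0000)/(32.2190−15.5616) = 0.0000. V = [p*·10.0000 + (1−p*)·10.0000]/1.4 = 7.1429. B = V − Δ·S = 7.1429.
(2,2): S=45.3789. Δ = (V_up−V_dn)/(S_up−S_dn) = (0.0000−10.0000)/(66.7070−32.2190) = -0.2900. V = [p*·0.0000 + (1−p*)·10.0000]/1.4 = 0.6579. B = V − Δ·S = 13.8158.
(1,0): S=14.9100. Δ = (V_up−V_dn)/(S_up−S_dn) = (7.1429−7.1429)/(21.9177−10.5861) = 0.0000. V = [p*·7.1429 + (1−p*)·7.1429]/1.4 = 5.1020. B = V − Δ·S = 5.1020.
(1,1): S=30.8700. Δ = (V_up−V_dn)/(S_up−S_dn) = (0.6579−7.1429)/(45.3789−21.9177) = -0.2764. V = [p*·0.6579 + (1−p*)·7.1429]/1.4 = 0.8966. B = V − Δ·S = 9.4294.
(0,0): S=21.0000. Δ = (V_up−V_dn)/(S_up−S_dn) = (0.8966−5.1020)/(30.8700−14.9100) = -0.2635. V = [p*·0.8966 + (1−p*)·5.1020]/1.4 = 0.9171. B = V − Δ·S = 6.4506.
Check: Δ(0,0)·S0 + B(0,0) = 0.9171 = V0.

(0,0): Delta=-0.2635 Bond=6.4506
(1,0): Delta=0.0000 Bond=5.1020
(1,1): Delta=-0.2764 Bond=9.4294
(2,0): Delta=0.0000 Bond=7.1429
(2,1): Delta=0.0000 Bond=7.1429
(2,2): Delta=-0.2900 Bond=13.8158
V0=0.9171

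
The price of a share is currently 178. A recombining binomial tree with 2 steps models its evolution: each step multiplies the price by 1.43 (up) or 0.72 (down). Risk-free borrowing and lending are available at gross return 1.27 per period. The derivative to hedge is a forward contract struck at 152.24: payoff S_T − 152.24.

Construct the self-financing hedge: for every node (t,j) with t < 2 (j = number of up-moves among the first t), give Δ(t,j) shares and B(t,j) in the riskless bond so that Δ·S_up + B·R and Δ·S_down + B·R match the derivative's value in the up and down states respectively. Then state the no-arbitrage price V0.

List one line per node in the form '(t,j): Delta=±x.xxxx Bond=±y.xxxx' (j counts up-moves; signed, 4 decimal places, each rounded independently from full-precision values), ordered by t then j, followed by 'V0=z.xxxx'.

Under the risk-neutral measure, an up-move has probability p* = (R−d)/(u−d) = 0.7746 and values discount at R = 1.27.
Terminal payoffs: V(2,0)=-59.9648, V(2,1)=31.0288, V(2,2)=211.7522
  t=1,j=0: stock 128.1600 → up 183.2688 (V=31.0288), down 92.2752 (V=-59.9648). Price 8.2860; hedge Δ=1.0000, bond B=-119.8740.
  t=1,j=1: stock 254.5400 → up 363.9922 (V=211.7522), down 183.2688 (V=31.0288). Price 134.6660; hedge Δ=1.0000, bond B=-119.8740.
  t=0,j=0: stock 178.0000 → up 254.5400 (V=134.6660), down 128.1600 (V=8.2860). Price 83.6110; hedge Δ=1.0000, bond B=-94.3890.
Each (Δ,B) replicates both successor values, so the strategy is self-financing and V0 is arbitrage-free.

(0,0): Delta=1.0000 Bond=-94.3890
(1,0): Delta=1.0000 Bond=-119.8740
(1,1): Delta=1.0000 Bond=-119.8740
V0=83.6110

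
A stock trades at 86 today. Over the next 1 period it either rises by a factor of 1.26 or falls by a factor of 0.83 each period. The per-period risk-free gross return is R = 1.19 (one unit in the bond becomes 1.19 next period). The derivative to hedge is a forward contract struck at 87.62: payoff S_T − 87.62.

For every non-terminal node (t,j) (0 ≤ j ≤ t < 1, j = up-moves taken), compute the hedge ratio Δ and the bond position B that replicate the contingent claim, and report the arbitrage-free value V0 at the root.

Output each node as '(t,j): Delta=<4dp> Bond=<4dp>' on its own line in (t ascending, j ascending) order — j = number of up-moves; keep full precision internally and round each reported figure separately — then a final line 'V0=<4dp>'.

(0,0): Delta=1.0000 Bond=-73.6303
V0=12.3697

Under the risk-neutral measure, an up-move has probability p* = (R−d)/(u−d) = 0.8372 and values discount at R = 1.19.
Terminal values V(1,·): V(1,0)=-16.2400, V(1,1)=20.7400
(0,0): S=86.0000. Δ = (V_up−V_dn)/(S_up−S_dn) = (20.7400−-16.2400)/(108.3600−71.3800) = 1.0000. V = [p*·20.7400 + (1−p*)·-16.2400]/1.19 = 12.3697. B = V − Δ·S = -73.6303.
Self-financing check: at every node Δ·S+B equals the discounted successor values.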